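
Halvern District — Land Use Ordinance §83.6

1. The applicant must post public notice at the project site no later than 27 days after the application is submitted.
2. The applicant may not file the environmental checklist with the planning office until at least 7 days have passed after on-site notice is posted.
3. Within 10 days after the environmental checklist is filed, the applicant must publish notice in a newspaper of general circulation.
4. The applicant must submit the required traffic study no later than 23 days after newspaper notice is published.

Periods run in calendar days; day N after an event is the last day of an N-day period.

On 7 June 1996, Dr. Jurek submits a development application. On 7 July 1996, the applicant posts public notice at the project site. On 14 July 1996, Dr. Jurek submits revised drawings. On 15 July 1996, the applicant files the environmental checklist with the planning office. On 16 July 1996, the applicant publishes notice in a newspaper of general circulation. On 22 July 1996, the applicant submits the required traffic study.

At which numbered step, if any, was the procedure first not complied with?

Step 1: 27 days after 7 June 1996 (when the application is submitted) is 4 July 1996; done 7 July 1996 — 3 days late.

Step 1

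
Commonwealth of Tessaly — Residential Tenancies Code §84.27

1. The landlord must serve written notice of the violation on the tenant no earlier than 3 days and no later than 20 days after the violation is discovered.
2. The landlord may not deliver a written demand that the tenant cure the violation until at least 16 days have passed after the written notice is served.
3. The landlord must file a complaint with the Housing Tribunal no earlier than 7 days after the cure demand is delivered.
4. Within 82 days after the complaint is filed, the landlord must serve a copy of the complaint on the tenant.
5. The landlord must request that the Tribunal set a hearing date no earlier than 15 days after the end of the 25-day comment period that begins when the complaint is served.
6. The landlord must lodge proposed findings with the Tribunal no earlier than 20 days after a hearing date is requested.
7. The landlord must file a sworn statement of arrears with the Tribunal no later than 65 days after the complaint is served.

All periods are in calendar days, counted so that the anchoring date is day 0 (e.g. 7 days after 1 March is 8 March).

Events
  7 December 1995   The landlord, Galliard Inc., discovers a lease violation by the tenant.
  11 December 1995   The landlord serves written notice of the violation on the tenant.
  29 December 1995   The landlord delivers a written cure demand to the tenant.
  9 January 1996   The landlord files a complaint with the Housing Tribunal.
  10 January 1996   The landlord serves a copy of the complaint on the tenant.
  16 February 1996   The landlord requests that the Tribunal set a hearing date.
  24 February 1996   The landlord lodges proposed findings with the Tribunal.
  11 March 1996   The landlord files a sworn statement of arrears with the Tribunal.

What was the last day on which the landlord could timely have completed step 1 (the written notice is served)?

27 December 1995

Step 1 runs from 7 December 1995, when the violation is discovered. The window is 3–20 days after 7 December 1995; it closes on 27 December 1995.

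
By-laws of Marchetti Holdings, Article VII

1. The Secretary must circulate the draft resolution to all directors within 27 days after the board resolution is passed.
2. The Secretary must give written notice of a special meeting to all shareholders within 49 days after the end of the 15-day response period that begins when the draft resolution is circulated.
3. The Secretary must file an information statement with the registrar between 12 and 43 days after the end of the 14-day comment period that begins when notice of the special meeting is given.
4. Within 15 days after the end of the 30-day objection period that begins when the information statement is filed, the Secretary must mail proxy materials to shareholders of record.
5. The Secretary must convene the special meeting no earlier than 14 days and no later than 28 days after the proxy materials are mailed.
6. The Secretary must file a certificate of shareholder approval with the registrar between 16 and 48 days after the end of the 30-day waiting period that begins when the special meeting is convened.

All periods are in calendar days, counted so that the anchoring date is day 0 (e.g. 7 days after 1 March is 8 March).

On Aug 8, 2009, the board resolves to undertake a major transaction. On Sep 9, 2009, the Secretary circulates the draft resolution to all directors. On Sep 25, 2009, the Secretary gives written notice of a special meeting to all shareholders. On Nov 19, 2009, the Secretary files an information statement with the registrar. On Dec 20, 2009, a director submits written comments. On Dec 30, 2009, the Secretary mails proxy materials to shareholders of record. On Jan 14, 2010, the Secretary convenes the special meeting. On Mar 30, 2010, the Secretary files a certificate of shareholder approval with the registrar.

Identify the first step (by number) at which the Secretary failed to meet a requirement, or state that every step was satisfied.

(1) due by Aug 8, 2009 + 27 days = Sep 4, 2009; not done until Sep 9, 2009, 5 days after the deadline.

Step 1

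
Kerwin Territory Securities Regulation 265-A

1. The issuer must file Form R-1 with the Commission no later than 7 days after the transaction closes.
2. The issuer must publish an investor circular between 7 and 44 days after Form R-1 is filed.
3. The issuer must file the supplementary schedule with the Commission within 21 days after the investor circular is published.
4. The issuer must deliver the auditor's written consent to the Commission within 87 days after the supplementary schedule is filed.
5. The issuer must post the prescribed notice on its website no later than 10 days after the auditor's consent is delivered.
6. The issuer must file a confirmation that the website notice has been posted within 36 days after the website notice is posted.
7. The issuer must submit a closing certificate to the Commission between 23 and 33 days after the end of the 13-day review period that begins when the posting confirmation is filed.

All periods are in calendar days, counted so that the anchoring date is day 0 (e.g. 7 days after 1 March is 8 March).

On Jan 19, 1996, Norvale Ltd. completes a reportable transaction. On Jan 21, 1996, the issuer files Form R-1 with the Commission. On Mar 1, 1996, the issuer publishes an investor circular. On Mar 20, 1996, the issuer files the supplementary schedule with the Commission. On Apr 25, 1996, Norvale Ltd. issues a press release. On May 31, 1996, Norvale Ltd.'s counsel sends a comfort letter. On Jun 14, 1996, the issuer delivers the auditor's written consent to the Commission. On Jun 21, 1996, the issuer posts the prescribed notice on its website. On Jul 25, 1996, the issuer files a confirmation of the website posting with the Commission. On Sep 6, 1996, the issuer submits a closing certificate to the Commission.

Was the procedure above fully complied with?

Yes

Step 1 — counting 7 days from Jan 19, 1996 (when the transaction closes) gives a deadline of Jan 26, 1996; done Jan 21, 1996 — timely.
Step 2 — 7 and 44 days from Jan 21, 1996 (when Form R-1 is filed) are Jan 28, 1996 and Mar 5, 1996 respectively; Mar 1, 1996 falls inside that range.
Step 3 — counting 21 days from Mar 1, 1996 (when the investor circular is published) gives a deadline of Mar 22, 1996; done Mar 20, 1996 — timely.
Step 4 — counting 87 days from Mar 20, 1996 (when the supplementary schedule is filed) gives a deadline of Jun 15, 1996; done Jun 14, 1996 — timely.
Step 5 — counting 10 days from Jun 14, 1996 (when the auditor's consent is delivered) gives a deadline of Jun 24, 1996; done Jun 21, 1996 — timely.
Step 6 — counting 36 days from Jun 21, 1996 (when the website notice is posted) gives a deadline of Jul 27, 1996; completed Jul 25, 1996, before the deadline.
Step 7 — 23 and 33 days from Aug 7, 1996 (end of the 13-day review period, which began when the posting confirmation is filed on Jul 25, 1996) are Aug 30, 1996 and Sep 9, 1996 respectively; Sep 6, 1996 falls inside that range.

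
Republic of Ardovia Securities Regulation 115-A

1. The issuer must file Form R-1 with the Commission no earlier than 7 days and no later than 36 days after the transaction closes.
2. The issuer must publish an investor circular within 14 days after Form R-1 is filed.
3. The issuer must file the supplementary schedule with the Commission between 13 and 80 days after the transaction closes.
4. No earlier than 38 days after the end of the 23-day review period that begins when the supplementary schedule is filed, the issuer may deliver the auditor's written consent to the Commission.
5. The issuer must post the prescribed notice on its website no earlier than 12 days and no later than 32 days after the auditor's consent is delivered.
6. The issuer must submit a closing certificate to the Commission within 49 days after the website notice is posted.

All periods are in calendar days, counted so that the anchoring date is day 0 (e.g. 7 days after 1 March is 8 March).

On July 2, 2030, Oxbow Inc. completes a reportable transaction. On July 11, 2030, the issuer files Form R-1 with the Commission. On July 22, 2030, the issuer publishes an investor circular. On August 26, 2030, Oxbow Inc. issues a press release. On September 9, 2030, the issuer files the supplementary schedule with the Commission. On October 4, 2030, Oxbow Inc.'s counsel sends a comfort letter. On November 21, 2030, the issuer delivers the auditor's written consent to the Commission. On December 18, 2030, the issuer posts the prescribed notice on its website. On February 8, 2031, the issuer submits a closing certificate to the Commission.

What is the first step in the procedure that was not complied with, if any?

Step 6

(1) the permitted window runs from July 2, 2030 + 7 = July 9, 2030 to July 2, 2030 + 36 = August 7, 2030; July 11, 2030 falls inside that range.
(2) due by July 11, 2030 + 14 days = July 25, 2030; July 22, 2030 is within that limit.
(3) the permitted window runs from July 2, 2030 + 13 = July 15, 2030 to July 2, 2030 + 80 = September 20, 2030; done September 9, 2030, which is between those dates.
(4) permitted from October 2, 2030 + 38 days = November 9, 2030 onward; November 21, 2030 is on or after that date.
(5) the permitted window runs from November 21, 2030 + 12 = December 3, 2030 to November 21, 2030 + 32 = December 23, 2030; done December 18, 2030, which is between those dates.
(6) due by December 18, 2030 + 49 days = February 5, 2031; not done until February 8, 2031, 3 days after the deadline.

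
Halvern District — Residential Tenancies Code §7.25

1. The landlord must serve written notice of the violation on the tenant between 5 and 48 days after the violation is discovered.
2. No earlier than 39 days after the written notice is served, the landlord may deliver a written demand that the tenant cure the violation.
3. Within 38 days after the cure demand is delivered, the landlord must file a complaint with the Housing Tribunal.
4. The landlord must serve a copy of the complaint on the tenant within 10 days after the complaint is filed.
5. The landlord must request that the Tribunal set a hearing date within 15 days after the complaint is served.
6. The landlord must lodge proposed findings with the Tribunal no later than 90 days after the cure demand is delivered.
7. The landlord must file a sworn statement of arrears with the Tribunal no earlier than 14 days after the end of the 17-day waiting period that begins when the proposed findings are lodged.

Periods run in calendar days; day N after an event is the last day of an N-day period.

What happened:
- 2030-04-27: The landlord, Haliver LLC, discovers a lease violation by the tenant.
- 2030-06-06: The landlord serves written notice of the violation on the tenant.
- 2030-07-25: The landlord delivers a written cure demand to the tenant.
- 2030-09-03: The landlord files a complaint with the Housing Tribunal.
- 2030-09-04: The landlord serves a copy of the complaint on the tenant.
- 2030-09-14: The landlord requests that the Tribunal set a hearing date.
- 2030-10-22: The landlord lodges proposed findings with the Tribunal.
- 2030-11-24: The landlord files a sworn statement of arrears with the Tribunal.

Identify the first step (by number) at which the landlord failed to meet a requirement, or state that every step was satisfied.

Step 1 — 5 and 48 days from 2030-04-27 (when the violation is discovered) are 2030-05-02 and 2030-06-14 respectively; done 2030-06-06 — within the window.
Step 2 — must wait 39 days from 2030-06-06 (when the written notice is served), so not before 2030-07-15; done 2030-07-25, after the minimum wait.
Step 3 — counting 38 days from 2030-07-25 (when the cure demand is delivered) gives a deadline of 2030-09-01; done 2030-09-03 — 2 days late.

Step 3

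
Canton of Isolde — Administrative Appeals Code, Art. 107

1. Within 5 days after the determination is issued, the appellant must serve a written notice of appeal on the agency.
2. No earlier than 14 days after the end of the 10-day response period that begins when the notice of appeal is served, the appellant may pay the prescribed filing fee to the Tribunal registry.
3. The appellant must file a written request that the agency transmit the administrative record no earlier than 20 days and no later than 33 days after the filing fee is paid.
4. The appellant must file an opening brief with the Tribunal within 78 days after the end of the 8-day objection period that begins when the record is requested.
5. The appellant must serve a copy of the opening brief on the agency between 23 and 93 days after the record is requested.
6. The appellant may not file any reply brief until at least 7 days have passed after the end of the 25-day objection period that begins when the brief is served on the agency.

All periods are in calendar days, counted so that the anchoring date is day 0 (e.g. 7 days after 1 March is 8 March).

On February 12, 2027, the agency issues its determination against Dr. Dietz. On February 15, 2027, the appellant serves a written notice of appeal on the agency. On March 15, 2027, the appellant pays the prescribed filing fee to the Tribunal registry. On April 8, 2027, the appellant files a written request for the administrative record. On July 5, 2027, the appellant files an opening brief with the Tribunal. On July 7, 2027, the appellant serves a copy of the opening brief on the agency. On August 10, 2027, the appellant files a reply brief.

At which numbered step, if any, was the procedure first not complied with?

Step 4

Step 1: 5 days after February 12, 2027 (when the determination is issued) is February 17, 2027; done February 15, 2027 — timely.
Step 2: the earliest permitted date is 14 days after February 25, 2027 (end of the 10-day response period, which began when the notice of appeal is served on February 15, 2027), i.e. March 11, 2027; March 15, 2027 is on or after that date.
Step 3: the window is 20–33 days after March 15, 2027 (when the filing fee is paid), so April 4, 2027 through April 17, 2027; done April 8, 2027, which is between those dates.
Step 4: 78 days after April 16, 2027 (end of the 8-day objection period, which began when the record is requested on April 8, 2027) is July 3, 2027; not done until July 5, 2027, 2 days after the deadline.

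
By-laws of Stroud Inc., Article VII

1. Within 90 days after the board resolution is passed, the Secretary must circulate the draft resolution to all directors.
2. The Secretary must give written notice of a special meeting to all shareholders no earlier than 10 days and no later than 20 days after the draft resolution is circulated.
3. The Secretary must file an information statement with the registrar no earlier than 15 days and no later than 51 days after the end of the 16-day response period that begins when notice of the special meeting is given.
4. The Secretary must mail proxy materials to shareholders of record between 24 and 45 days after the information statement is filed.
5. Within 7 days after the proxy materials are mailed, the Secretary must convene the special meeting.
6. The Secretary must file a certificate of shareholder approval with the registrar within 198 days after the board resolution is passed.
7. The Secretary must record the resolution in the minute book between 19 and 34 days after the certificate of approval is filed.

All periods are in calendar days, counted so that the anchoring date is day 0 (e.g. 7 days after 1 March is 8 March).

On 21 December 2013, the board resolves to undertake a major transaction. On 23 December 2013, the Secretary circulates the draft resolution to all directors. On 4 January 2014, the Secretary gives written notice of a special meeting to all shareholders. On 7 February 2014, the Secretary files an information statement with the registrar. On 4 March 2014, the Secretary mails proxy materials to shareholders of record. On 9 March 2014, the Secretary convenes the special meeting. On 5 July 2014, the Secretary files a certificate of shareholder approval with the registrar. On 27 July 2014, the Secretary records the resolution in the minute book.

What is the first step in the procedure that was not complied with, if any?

None — every step was satisfied

Step 1: 90 days after 21 December 2013 (when the board resolution is passed) is 21 March 2014; completed 23 December 2013, before the deadline.
Step 2: the window is 10–20 days after 23 December 2013 (when the draft resolution is circulated), so 2 January 2014 through 12 January 2014; done 4 January 2014 — within the window.
Step 3: the window is 15–51 days after 20 January 2014 (end of the 16-day response period, which began when notice of the special meeting is given on 4 January 2014), so 4 February 2014 through 12 March 2014; done 7 February 2014, which is between those dates.
Step 4: the window is 24–45 days after 7 February 2014 (when the information statement is filed), so 3 March 2014 through 24 March 2014; 4 March 2014 falls inside that range.
Step 5: 7 days after 4 March 2014 (when the proxy materials are mailed) is 11 March 2014; completed 9 March 2014, before the deadline.
Step 6: 198 days after 21 December 2013 (when the board resolution is passed) is 7 July 2014; 5 July 2014 is within that limit.
Step 7: the window is 19–34 days after 5 July 2014 (when the certificate of approval is filed), so 24 July 2014 through 8 August 2014; done 27 July 2014, which is between those dates.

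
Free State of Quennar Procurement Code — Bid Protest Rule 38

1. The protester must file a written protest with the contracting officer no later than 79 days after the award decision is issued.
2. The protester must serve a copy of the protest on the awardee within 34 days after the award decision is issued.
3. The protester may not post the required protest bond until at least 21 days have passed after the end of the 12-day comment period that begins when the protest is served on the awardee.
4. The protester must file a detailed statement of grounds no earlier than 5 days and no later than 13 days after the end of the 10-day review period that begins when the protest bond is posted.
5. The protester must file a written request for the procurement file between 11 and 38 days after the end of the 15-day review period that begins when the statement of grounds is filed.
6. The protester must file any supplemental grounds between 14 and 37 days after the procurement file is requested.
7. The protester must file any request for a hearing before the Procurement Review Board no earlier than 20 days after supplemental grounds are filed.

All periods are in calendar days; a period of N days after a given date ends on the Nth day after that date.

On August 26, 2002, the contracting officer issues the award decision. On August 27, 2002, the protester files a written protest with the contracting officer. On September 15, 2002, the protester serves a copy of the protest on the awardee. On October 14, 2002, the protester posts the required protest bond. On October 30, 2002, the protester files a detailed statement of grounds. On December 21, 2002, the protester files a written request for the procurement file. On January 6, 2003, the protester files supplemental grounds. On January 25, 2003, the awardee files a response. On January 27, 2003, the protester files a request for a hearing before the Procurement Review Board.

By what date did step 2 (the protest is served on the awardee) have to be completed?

Step 2 runs from August 26, 2002, when the award decision is issued. 34 days after August 26, 2002 is September 29, 2002.

September 29, 2002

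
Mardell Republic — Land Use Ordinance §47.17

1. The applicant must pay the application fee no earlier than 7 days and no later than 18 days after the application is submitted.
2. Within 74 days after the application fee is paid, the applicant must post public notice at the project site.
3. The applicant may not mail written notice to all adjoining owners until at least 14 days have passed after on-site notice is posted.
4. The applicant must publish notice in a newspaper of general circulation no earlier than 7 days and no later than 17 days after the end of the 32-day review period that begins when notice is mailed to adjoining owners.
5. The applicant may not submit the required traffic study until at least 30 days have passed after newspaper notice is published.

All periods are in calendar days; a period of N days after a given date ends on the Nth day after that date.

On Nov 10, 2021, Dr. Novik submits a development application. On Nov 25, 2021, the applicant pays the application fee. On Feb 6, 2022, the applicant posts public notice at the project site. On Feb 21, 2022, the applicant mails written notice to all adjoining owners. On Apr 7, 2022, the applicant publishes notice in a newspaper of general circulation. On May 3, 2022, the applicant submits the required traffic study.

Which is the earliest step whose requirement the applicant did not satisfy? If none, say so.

Step 1: the window is 7–18 days after Nov 10, 2021 (when the application is submitted), so Nov 17, 2021 through Nov 28, 2021; done Nov 25, 2021 — within the window.
Step 2: 74 days after Nov 25, 2021 (when the application fee is paid) is Feb 7, 2022; Feb 6, 2022 is within that limit.
Step 3: the earliest permitted date is 14 days after Feb 6, 2022 (when on-site notice is posted), i.e. Feb 20, 2022; done Feb 21, 2022 — permitted.
Step 4: the window is 7–17 days after Mar 25, 2022 (end of the 32-day review period, which began when notice is mailed to adjoining owners on Feb 21, 2022), so Apr 1, 2022 through Apr 11, 2022; done Apr 7, 2022 — within the window.
Step 5: the earliest permitted date is 30 days after Apr 7, 2022 (when newspaper notice is published), i.e. May 7, 2022; done May 3, 2022 — 4 days too early.
No need to go further; step 5 was not satisfied.

Step 5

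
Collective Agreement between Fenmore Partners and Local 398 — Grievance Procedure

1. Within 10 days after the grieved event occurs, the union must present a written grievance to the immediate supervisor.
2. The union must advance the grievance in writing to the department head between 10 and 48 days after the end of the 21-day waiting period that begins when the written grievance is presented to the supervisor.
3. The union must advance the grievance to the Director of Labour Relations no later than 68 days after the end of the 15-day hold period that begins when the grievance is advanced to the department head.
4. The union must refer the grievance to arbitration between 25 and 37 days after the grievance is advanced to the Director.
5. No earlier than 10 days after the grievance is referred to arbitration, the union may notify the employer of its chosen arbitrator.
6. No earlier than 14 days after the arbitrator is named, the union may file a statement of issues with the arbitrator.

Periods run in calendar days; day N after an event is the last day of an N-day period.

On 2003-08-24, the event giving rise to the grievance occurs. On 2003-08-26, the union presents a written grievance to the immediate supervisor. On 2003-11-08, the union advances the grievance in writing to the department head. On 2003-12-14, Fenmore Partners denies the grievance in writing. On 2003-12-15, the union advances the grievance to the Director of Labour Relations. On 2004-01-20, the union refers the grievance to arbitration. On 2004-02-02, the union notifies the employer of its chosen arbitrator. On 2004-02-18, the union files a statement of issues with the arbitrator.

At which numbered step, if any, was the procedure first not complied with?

(1) due by 2003-08-24 + 10 days = 2003-09-03; completed 2003-08-26, before the deadline.
(2) the permitted window runs from 2003-09-16 + 10 = 2003-09-26 to 2003-09-16 + 48 = 2003-11-03; 2003-11-08 is 5 days past the end of the window.

Step 2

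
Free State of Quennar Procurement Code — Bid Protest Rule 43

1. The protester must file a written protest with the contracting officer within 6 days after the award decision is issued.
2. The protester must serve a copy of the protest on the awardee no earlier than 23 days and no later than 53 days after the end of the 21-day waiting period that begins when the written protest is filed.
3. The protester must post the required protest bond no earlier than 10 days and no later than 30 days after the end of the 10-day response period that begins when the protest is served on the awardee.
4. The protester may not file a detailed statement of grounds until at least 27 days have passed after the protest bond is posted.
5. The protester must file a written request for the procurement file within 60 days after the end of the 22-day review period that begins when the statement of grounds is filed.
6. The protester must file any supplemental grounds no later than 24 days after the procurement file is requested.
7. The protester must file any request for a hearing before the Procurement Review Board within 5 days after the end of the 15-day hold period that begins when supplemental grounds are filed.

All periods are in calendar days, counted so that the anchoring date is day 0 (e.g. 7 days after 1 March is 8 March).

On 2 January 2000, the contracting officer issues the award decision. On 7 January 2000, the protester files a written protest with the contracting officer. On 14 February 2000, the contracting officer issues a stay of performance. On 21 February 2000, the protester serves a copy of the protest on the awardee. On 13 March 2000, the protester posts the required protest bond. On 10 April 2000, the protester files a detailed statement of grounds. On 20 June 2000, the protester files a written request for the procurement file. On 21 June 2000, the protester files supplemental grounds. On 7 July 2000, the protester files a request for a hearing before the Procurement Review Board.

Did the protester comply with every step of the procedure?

(1) due by 2 January 2000 + 6 days = 8 January 2000; completed 7 January 2000, before the deadline.
(2) the permitted window runs from 28 January 2000 + 23 = 20 February 2000 to 28 January 2000 + 53 = 21 March 2000; done 21 February 2000, which is between those dates.
(3) the permitted window runs from 2 March 2000 + 10 = 12 March 2000 to 2 March 2000 + 30 = 1 April 2000; done 13 March 2000, which is between those dates.
(4) permitted from 13 March 2000 + 27 days = 9 April 2000 onward; done 10 April 2000 — permitted.
(5) due by 2 May 2000 + 60 days = 1 July 2000; completed 20 June 2000, before the deadline.
(6) due by 20 June 2000 + 24 days = 14 July 2000; 21 June 2000 is within that limit.
(7) due by 6 July 2000 + 5 days = 11 July 2000; 7 July 2000 is within that limit.

Yes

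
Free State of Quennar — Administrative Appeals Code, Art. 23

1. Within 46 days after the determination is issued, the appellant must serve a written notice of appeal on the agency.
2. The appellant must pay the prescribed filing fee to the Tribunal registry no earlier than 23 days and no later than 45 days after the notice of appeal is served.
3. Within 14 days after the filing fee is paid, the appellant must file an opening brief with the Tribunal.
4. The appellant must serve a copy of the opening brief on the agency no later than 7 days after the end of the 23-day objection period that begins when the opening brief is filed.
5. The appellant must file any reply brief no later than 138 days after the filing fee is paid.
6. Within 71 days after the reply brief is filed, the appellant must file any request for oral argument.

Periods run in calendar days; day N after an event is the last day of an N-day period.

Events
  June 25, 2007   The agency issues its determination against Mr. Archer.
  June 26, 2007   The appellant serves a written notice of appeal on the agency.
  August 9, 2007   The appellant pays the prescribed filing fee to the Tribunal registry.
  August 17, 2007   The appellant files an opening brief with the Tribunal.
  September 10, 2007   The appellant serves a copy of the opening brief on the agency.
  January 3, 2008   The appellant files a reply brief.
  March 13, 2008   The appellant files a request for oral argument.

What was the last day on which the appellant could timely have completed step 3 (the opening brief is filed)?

Step 3 runs from August 9, 2007, when the filing fee is paid. 14 days after August 9, 2007 is August 23, 2007.

August 23, 2007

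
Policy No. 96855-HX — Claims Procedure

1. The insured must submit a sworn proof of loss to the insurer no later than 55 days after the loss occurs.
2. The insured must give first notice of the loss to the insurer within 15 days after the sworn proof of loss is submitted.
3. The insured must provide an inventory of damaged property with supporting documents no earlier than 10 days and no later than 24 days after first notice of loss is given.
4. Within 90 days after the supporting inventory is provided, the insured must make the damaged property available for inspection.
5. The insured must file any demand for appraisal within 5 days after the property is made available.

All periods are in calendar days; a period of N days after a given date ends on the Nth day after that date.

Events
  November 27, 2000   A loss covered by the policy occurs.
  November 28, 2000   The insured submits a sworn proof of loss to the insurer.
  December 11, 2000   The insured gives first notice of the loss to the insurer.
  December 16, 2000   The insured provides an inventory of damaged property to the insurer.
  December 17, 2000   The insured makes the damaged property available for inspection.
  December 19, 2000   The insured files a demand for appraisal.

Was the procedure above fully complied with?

No

Step 1: 55 days after November 27, 2000 (when the loss occurs) is January 21, 2001; completed November 28, 2000, before the deadline.
Step 2: 15 days after November 28, 2000 (when the sworn proof of loss is submitted) is December 13, 2000; completed December 11, 2000, before the deadline.
Step 3: the window is 10–24 days after December 11, 2000 (when first notice of loss is given), so December 21, 2000 through January 4, 2001; done December 16, 2000 — 5 days before the window opened.
Later steps need not be reached.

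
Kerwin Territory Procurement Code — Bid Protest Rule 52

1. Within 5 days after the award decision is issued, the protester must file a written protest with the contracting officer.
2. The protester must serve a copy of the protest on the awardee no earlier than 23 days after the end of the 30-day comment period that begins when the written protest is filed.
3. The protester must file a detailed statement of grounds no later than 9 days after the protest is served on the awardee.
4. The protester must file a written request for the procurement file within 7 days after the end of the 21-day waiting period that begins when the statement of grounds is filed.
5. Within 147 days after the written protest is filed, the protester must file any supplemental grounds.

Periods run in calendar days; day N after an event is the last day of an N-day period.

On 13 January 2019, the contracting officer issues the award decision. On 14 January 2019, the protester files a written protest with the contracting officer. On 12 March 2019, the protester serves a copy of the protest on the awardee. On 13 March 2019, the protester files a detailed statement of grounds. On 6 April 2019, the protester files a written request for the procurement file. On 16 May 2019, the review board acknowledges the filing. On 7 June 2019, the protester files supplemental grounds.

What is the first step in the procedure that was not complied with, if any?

Step 1 — counting 5 days from 13 January 2019 (when the award decision is issued) gives a deadline of 18 January 2019; 14 January 2019 is within that limit.
Step 2 — must wait 23 days from 13 February 2019 (end of the 30-day comment period, which began when the written protest is filed on 14 January 2019), so not before 8 March 2019; 12 March 2019 is on or after that date.
Step 3 — counting 9 days from 12 March 2019 (when the protest is served on the awardee) gives a deadline of 21 March 2019; completed 13 March 2019, before the deadline.
Step 4 — counting 7 days from 3 April 2019 (end of the 21-day waiting period, which began when the statement of grounds is filed on 13 March 2019) gives a deadline of 10 April 2019; done 6 April 2019 — timely.
Step 5 — counting 147 days from 14 January 2019 (when the written protest is filed) gives a deadline of 10 June 2019; completed 7 June 2019, before the deadline.

None — every step was satisfied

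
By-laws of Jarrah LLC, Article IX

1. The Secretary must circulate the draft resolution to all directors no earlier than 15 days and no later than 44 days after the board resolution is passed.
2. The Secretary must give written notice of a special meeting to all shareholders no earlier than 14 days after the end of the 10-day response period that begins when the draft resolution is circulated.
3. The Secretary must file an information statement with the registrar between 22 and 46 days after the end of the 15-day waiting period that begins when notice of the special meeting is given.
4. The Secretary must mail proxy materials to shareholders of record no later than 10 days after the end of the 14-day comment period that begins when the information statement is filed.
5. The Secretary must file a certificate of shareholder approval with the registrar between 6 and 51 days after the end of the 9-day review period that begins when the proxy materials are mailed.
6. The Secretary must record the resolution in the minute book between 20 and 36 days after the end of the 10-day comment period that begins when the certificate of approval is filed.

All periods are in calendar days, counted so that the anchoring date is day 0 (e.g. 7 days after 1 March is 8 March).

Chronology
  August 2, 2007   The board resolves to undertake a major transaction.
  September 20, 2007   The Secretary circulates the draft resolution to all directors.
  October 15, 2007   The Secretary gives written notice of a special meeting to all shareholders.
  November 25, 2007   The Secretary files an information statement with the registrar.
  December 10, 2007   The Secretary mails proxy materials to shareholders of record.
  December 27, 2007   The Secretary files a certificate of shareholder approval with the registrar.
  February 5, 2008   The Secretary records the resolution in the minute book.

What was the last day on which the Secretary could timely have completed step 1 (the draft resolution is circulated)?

September 15, 2007

Step 1 runs from August 2, 2007, when the board resolution is passed. The window is 15–44 days after August 2, 2007; it closes on September 15, 2007.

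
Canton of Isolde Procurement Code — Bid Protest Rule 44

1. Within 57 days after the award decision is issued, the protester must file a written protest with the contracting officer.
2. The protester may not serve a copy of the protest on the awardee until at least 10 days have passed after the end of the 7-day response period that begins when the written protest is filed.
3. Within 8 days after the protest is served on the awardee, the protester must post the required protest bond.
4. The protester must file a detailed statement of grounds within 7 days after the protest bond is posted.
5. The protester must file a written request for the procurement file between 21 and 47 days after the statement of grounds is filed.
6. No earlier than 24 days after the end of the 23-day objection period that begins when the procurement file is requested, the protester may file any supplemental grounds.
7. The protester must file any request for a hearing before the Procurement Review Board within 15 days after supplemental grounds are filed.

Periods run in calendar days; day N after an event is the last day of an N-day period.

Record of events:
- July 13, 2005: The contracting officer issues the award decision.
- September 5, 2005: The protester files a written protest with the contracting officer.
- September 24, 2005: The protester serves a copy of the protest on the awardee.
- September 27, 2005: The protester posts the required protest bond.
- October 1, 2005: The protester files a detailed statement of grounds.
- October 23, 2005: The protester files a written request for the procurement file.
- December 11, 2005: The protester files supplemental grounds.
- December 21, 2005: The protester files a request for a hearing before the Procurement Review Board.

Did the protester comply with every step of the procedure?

Step 1: 57 days after July 13, 2005 (when the award decision is issued) is September 8, 2005; done September 5, 2005 — timely.
Step 2: the earliest permitted date is 10 days after September 12, 2005 (end of the 7-day response period, which began when the written protest is filed on September 5, 2005), i.e. September 22, 2005; done September 24, 2005 — permitted.
Step 3: 8 days after September 24, 2005 (when the protest is served on the awardee) is October 2, 2005; completed September 27, 2005, before the deadline.
Step 4: 7 days after September 27, 2005 (when the protest bond is posted) is October 4, 2005; completed October 1, 2005, before the deadline.
Step 5: the window is 21–47 days after October 1, 2005 (when the statement of grounds is filed), so October 22, 2005 through November 17, 2005; done October 23, 2005, which is between those dates.
Step 6: the earliest permitted date is 24 days after November 15, 2005 (end of the 23-day objection period, which began when the procurement file is requested on October 23, 2005), i.e. December 9, 2005; done December 11, 2005, after the minimum wait.
Step 7: 15 days after December 11, 2005 (when supplemental grounds are filed) is December 26, 2005; completed December 21, 2005, before the deadline.

Yes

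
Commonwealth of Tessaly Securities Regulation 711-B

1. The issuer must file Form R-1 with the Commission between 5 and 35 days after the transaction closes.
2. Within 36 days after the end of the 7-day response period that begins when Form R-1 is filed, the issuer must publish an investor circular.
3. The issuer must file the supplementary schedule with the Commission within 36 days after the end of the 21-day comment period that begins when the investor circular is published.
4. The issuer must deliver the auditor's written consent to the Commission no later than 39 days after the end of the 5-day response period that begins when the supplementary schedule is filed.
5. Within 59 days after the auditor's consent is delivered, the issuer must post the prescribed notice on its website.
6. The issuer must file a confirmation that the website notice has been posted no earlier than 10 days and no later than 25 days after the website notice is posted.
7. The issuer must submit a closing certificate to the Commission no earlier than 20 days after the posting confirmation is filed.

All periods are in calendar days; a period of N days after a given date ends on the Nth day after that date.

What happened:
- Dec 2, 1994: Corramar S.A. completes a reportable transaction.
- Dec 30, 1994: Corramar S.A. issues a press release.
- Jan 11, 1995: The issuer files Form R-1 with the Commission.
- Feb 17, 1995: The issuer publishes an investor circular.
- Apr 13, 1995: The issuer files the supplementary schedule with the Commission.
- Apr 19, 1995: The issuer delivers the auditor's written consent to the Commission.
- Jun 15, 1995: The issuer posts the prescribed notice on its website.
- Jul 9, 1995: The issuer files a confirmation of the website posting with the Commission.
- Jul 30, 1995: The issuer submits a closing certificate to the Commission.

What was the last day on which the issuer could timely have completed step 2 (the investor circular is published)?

Form R-1 is filed on Jan 11, 1995; the 7-day response period therefore ends Jan 18, 1995, and step 2 runs from that date. 36 days after Jan 18, 1995 is Feb 23, 1995.

Feb 23, 1995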